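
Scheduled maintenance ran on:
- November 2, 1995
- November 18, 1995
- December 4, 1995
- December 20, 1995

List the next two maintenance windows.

January 5, 1996; January 21, 1996

The spacing is 16, 16, 16 days — always 16 days.
December 20, 1995 + 16 days = January 5, 1996.
January 5, 1996 + 16 days = January 21, 1996.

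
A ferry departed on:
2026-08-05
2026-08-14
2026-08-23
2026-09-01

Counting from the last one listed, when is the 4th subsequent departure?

2026-10-07

Every event comes 9 days after the last (9, 9, 9).
2026-09-01 + 9 days = 2026-09-10.
2026-09-10 + 9 days = 2026-09-19.
2026-09-19 + 9 days = 2026-09-28.
2026-09-28 + 9 days = 2026-10-07.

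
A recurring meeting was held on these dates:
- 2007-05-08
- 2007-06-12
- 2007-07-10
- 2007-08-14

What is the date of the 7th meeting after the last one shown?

These are Tuesdays at 28- or 35-day spacing (35, 28, 35).
The pattern: 2nd Tuesday of the month.
2nd Tuesday of September 2007: 2007-09-11.
2nd Tuesday of October 2007: 2007-10-09.
2nd Tuesday of November 2007: 2007-11-13.
2nd Tuesday of December 2007: 2007-12-11.
January 2008 — 2nd Tuesday is 2008-01-08.
February 2008 — 2nd Tuesday is 2008-02-12.
March 2008 — 2nd Tuesday is 2008-03-11.

2008-03-11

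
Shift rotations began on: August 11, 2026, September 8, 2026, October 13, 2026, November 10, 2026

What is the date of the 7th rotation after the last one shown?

All dates are Tuesdays, 28, 35, 28 days apart.
Specifically, the 2nd Tuesday of each month.
2nd Tuesday of December 2026: December 8, 2026.
January 2027 — 2nd Tuesday is January 12, 2027.
2nd Tuesday of February 2027: February 9, 2027.
March 2027 — 2nd Tuesday is March 9, 2027.
2nd Tuesday of April 2027: April 13, 2027.
May 2027 — 2nd Tuesday is May 11, 2027.
June 2027 — 2nd Tuesday is June 8, 2027.

June 8, 2027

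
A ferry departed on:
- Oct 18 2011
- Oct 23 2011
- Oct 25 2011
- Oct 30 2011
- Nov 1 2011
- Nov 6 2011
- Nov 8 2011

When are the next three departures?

Gaps: 5, 2, 5, 2, 5, 2 days — not constant, but cyclic with period 2.
The events fall on every Tuesday and Sunday.
Next Sunday: Nov 13 2011.
Next Tuesday: Nov 15 2011.
The following Sunday is Nov 20 2011.

Nov 13 2011, Nov 15 2011, Nov 20 2011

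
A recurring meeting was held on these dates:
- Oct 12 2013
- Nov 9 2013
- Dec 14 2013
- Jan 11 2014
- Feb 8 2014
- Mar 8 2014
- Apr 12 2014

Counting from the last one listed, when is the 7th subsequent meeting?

These are Saturdays at 28- or 35-day spacing (28, 35, 28, 28, 28, 35).
The pattern: 2nd Saturday of the month.
May 2014 — 2nd Saturday is May 10 2014.
June 2014 — 2nd Saturday is Jun 14 2014.
July 2014 — 2nd Saturday is Jul 12 2014.
August 2014 — 2nd Saturday is Aug 9 2014.
September 2014 — 2nd Saturday is Sep 13 2014.
2nd Saturday of October 2014: Oct 11 2014.
November 2014 — 2nd Saturday is Nov 8 2014.

Nov 8 2014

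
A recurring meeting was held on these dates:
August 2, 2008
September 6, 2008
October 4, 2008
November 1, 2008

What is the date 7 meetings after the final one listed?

June 6, 2009

Gaps: 35, 28, 28 days — a mix of 28 and 35. Every date is a Saturday.
Each is the 1st Saturday of its month.
1st Saturday of December 2008: December 6, 2008.
1st Saturday of January 2009: January 3, 2009.
February 2009 — 1st Saturday is February 7, 2009.
March 2009 — 1st Saturday is March 7, 2009.
April 2009 — 1st Saturday is April 4, 2009.
1st Saturday of May 2009: May 2, 2009.
1st Saturday of June 2009: June 6, 2009.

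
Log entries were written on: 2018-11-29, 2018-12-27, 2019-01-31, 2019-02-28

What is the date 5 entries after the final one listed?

All Thursdays; the gaps (28, 35, 28) vary with month length.
This is the last Thursday of each month.
Last Thursday of March 2019: 2019-03-28.
Last Thursday of April 2019: 2019-04-25.
May 2019 ends with Thursday 2019-05-30.
Last Thursday of June 2019: 2019-06-27.
July 2019 ends with Thursday 2019-07-25.

2019-07-25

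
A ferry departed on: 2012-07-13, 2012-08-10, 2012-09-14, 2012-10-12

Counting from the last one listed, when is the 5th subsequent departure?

2013-03-08

All dates are Fridays, 28, 35, 28 days apart.
Specifically, the 2nd Friday of each month.
November 2012 — 2nd Friday is 2012-11-09.
December 2012 — 2nd Friday is 2012-12-14.
2nd Friday of January 2013: 2013-01-11.
February 2013 — 2nd Friday is 2013-02-08.
March 2013 — 2nd Friday is 2013-03-08.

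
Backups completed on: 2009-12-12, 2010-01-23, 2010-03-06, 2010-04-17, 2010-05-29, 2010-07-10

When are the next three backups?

Gaps between consecutive events: 42, 42, 42, 42, 42 days — a constant 42-day interval.
2010-07-10 + 42 days = 2010-08-21.
2010-08-21 + 42 days = 2010-10-02.
2010-10-02 + 42 days = 2010-11-13.

2010-08-21, 2010-10-02, 2010-11-13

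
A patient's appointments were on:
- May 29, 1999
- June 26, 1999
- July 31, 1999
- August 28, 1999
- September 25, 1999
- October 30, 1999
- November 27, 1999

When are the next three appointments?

December 25, 1999; January 29, 2000; February 26, 2000

All Saturdays; the gaps (28, 35, 28, 28, 35, 28) vary with month length.
This is the last Saturday of each month.
December 1999 ends with Saturday December 25, 1999.
January 2000 ends with Saturday January 29, 2000.
Last Saturday of February 2000: February 26, 2000.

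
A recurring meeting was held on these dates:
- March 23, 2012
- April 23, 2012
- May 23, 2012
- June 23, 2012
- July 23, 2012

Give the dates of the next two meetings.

Each date is the 23rd; the gaps (31, 30, 31, 30) track the month lengths.
The rule is the 23rd of each month.
Next: August 2012 → August 23, 2012.
September 2012: September 23, 2012.

August 23, 2012; September 23, 2012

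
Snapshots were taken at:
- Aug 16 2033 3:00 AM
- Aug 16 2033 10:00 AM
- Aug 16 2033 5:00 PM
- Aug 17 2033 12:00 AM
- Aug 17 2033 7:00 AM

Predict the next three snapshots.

Aug 17 2033 2:00 PM, Aug 17 2033 9:00 PM, Aug 18 2033 4:00 AM

Spacing: 7, 7, 7, 7 h — constant 7 h.
Aug 17 2033 7:00 AM + 7 h = Aug 17 2033 2:00 PM.
Aug 17 2033 2:00 PM + 7 h = Aug 17 2033 9:00 PM.
Aug 17 2033 9:00 PM + 7 h = Aug 18 2033 4:00 AM.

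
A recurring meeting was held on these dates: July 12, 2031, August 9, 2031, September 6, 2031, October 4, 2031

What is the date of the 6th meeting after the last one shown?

March 20, 2032

Gaps between consecutive events: 28, 28, 28 days — a constant 28-day interval.
October 4, 2031 + 28 days = November 1, 2031.
November 1, 2031 + 28 days = November 29, 2031.
November 29, 2031 + 28 days = December 27, 2031.
December 27, 2031 + 28 days = January 24, 2032.
January 24, 2032 + 28 days = February 21, 2032.
February 21, 2032 + 28 days = March 20, 2032.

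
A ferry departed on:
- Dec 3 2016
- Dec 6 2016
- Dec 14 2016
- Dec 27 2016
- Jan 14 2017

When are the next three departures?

Feb 6 2017, Mar 6 2017, Apr 8 2017

Intervals are 3, 8, 13, 18 days — an arithmetic progression with common difference 5.
Next gap: 23 days. Jan 14 2017 + 23 days = Feb 6 2017.
Next gap: 28 days. Feb 6 2017 + 28 days = Mar 6 2017.
Next gap: 33 days. Mar 6 2017 + 33 days = Apr 8 2017.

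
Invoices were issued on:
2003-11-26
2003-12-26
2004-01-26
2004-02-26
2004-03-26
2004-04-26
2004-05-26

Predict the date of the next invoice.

2004-06-26

Each date is the 26th; the gaps (30, 31, 31, 29, 31, 30) track the month lengths.
The rule is the 26th of each month.
Next: June 2004 → 2004-06-26.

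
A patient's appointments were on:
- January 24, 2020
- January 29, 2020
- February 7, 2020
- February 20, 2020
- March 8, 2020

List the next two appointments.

March 29, 2020; April 23, 2020

Intervals are 5, 9, 13, 17 days — an arithmetic progression with common difference 4.
Next gap: 21 days. March 8, 2020 + 21 days = March 29, 2020.
Next gap: 25 days. March 29, 2020 + 25 days = April 23, 2020.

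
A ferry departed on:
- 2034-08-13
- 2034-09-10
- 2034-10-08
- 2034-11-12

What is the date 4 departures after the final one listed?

These are Sundays at 28- or 35-day spacing (28, 28, 35).
The pattern: 2nd Sunday of the month.
2nd Sunday of December 2034: 2034-12-10.
January 2035 — 2nd Sunday is 2035-01-14.
February 2035 — 2nd Sunday is 2035-02-11.
2nd Sunday of March 2035: 2035-03-11.

2035-03-11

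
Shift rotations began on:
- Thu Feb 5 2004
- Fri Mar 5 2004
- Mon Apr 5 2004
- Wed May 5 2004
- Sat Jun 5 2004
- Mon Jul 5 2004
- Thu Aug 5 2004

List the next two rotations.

Sun Sep 5 2004, Tue Oct 5 2004

Each date is the 5th; the gaps (29, 31, 30, 31, 30, 31) track the month lengths.
The rule is the 5th of each month.
Next: September 2004 → Sun Sep 5 2004.
October 2004: Tue Oct 5 2004.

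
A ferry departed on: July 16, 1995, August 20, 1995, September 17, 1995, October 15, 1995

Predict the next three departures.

All dates are Sundays, 35, 28, 28 days apart.
Specifically, the 3rd Sunday of each month.
November 1995 — 3rd Sunday is November 19, 1995.
3rd Sunday of December 1995: December 17, 1995.
3rd Sunday of January 1996: January 21, 1996.

November 19, 1995; December 17, 1995; January 21, 1996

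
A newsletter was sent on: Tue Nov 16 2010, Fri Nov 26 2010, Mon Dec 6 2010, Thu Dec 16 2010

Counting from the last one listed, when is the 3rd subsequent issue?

Gaps between consecutive events: 10, 10, 10 days — a constant 10-day interval.
Thu Dec 16 2010 + 10 days = Sun Dec 26 2010.
Sun Dec 26 2010 + 10 days = Wed Jan 5 2011.
Wed Jan 5 2011 + 10 days = Sat Jan 15 2011.

Sat Jan 15 2011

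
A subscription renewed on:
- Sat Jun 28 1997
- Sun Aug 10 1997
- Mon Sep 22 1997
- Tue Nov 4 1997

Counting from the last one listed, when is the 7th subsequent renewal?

The spacing is 43, 43, 43 days — always 43 days.
Tue Nov 4 1997 + 43 days = Wed Dec 17 1997.
Wed Dec 17 1997 + 43 days = Thu Jan 29 1998.
Thu Jan 29 1998 + 43 days = Fri Mar 13 1998.
Fri Mar 13 1998 + 43 days = Sat Apr 25 1998.
Sat Apr 25 1998 + 43 days = Sun Jun 7 1998.
Sun Jun 7 1998 + 43 days = Mon Jul 20 1998.
Mon Jul 20 1998 + 43 days = Tue Sep 1 1998.

Tue Sep 1 1998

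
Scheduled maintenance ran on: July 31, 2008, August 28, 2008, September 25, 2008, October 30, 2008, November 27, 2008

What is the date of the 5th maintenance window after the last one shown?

These are Thursdays with 28, 28, 35, 28-day gaps.
Each is the final Thursday of its month — July 31, 2008 is past the 28th, so '4th Thursday' doesn't fit.
December 2008 ends with Thursday December 25, 2008.
Last Thursday of January 2009: January 29, 2009.
Last Thursday of February 2009: February 26, 2009.
Last Thursday of March 2009: March 26, 2009.
Last Thursday of April 2009: April 30, 2009.

April 30, 2009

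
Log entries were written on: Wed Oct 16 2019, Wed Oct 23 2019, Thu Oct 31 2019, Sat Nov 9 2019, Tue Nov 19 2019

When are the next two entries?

Gaps: 7, 8, 9, 10 days — each gap is 1 larger than the previous one.
Next gap: 11 days. Tue Nov 19 2019 + 11 days = Sat Nov 30 2019.
Next gap: 12 days. Sat Nov 30 2019 + 12 days = Thu Dec 12 2019.

Sat Nov 30 2019, Thu Dec 12 2019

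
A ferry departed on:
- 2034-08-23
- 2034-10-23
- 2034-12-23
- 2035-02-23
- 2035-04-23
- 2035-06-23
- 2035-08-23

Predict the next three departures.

The day-of-month is always 23 (61, 61, 62, 59, 61, 61 days between events).
So this recurs on the 23rd of every 2 months.
October 2035: 2035-10-23.
December 2035: 2035-12-23.
Next: February 2036 → 2036-02-23.

2035-10-23, 2035-12-23, 2036-02-23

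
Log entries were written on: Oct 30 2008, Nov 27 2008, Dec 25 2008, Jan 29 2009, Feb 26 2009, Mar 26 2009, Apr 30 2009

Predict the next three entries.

May 28 2009, Jun 25 2009, Jul 30 2009

Every date is a Thursday; gaps 28, 28, 35, 28, 28, 35 days.
Each is the last Thursday of its month (at least one falls on the 29th or later, ruling out '4th Thursday').
Last Thursday of May 2009: May 28 2009.
Last Thursday of June 2009: Jun 25 2009.
Last Thursday of July 2009: Jul 30 2009.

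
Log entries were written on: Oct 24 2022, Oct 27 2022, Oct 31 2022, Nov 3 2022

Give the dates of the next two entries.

Gaps: 3, 4, 3 days — not constant, but cyclic with period 2.
The events fall on every Monday and Thursday.
The following Monday is Nov 7 2022.
Next Thursday: Nov 10 2022.

Nov 7 2022, Nov 10 2022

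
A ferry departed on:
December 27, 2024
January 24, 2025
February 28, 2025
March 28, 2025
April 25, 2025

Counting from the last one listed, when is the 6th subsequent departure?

October 24, 2025

Gaps: 28, 35, 28, 28 days — a mix of 28 and 35. Every date is a Friday.
Each is the 4th Friday of its month.
4th Friday of May 2025: May 23, 2025.
4th Friday of June 2025: June 27, 2025.
4th Friday of July 2025: July 25, 2025.
4th Friday of August 2025: August 22, 2025.
4th Friday of September 2025: September 26, 2025.
4th Friday of October 2025: October 24, 2025.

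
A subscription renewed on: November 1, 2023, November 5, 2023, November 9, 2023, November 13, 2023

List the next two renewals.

November 17, 2023; November 21, 2023

Every event comes 4 days after the last (4, 4, 4).
November 13, 2023 + 4 days = November 17, 2023.
November 17, 2023 + 4 days = November 21, 2023.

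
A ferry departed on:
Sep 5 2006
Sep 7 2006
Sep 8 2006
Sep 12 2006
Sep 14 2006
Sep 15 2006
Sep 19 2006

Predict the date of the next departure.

Sep 21 2006

Every event lands on a Tuesday or Thursday or Friday (gaps cycle 2, 1, 4, 2, 1, 4).
So the schedule is: every Tuesday, Thursday and Friday.
The following Thursday is Sep 21 2006.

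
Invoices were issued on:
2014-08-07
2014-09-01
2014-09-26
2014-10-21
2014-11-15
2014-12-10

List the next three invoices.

The spacing is 25, 25, 25, 25, 25 days — always 25 days.
2014-12-10 + 25 days = 2015-01-04.
2015-01-04 + 25 days = 2015-01-29.
2015-01-29 + 25 days = 2015-02-23.

2015-01-04, 2015-01-29, 2015-02-23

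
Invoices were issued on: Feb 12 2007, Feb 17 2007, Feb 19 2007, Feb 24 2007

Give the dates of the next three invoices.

Feb 26 2007, Mar 3 2007, Mar 5 2007

The gap pattern 5, 2, 5 repeats every 2 events.
These are the Mondays and Saturdays of each week.
Next Monday: Feb 26 2007.
Next Saturday: Mar 3 2007.
The following Monday is Mar 5 2007.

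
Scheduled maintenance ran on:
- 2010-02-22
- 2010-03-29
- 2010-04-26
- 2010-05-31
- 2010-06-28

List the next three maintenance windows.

2010-07-26, 2010-08-30, 2010-09-27

Every date is a Monday; gaps 35, 28, 35, 28 days.
Each is the last Monday of its month (at least one falls on the 29th or later, ruling out '4th Monday').
July 2010 ends with Monday 2010-07-26.
Last Monday of August 2010: 2010-08-30.
Last Monday of September 2010: 2010-09-27.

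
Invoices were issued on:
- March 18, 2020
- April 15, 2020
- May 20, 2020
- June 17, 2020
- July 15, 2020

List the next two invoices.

August 19, 2020; September 16, 2020

These are Wednesdays at 28- or 35-day spacing (28, 35, 28, 28).
The pattern: 3rd Wednesday of the month.
3rd Wednesday of August 2020: August 19, 2020.
3rd Wednesday of September 2020: September 16, 2020.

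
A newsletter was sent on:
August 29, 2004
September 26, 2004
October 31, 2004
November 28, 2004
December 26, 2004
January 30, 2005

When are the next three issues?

February 27, 2005; March 27, 2005; April 24, 2005

Every date is a Sunday; gaps 28, 35, 28, 28, 35 days.
Each is the last Sunday of its month (at least one falls on the 29th or later, ruling out '4th Sunday').
February 2005 ends with Sunday February 27, 2005.
March 2005 ends with Sunday March 27, 2005.
Last Sunday of April 2005: April 24, 2005.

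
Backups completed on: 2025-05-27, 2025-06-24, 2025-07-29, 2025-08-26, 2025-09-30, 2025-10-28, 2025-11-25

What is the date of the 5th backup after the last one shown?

Every date is a Tuesday; gaps 28, 35, 28, 35, 28, 28 days.
Each is the last Tuesday of its month (at least one falls on the 29th or later, ruling out '4th Tuesday').
Last Tuesday of December 2025: 2025-12-30.
Last Tuesday of January 2026: 2026-01-27.
Last Tuesday of February 2026: 2026-02-24.
March 2026 ends with Tuesday 2026-03-31.
April 2026 ends with Tuesday 2026-04-28.

2026-04-28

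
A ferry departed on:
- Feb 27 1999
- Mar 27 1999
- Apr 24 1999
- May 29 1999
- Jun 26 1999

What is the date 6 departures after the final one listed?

Dec 25 1999

These are Saturdays with 28, 28, 35, 28-day gaps.
Each is the final Saturday of its month — May 29 1999 is past the 28th, so '4th Saturday' doesn't fit.
July 1999 ends with Saturday Jul 31 1999.
August 1999 ends with Saturday Aug 28 1999.
September 1999 ends with Saturday Sep 25 1999.
October 1999 ends with Saturday Oct 30 1999.
Last Saturday of November 1999: Nov 27 1999.
December 1999 ends with Saturday Dec 25 1999.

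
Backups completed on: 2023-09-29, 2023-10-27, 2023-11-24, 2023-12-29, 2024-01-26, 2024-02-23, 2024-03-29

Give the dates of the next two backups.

These are Fridays with 28, 28, 35, 28, 28, 35-day gaps.
Each is the final Friday of its month — 2023-09-29 is past the 28th, so '4th Friday' doesn't fit.
Last Friday of April 2024: 2024-04-26.
Last Friday of May 2024: 2024-05-31.

2024-04-26, 2024-05-31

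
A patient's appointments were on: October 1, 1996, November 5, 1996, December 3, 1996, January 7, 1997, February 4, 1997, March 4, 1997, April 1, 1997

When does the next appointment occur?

Gaps: 35, 28, 35, 28, 28, 28 days — a mix of 28 and 35. Every date is a Tuesday.
Each is the 1st Tuesday of its month.
1st Tuesday of May 1997: May 6, 1997.

May 6, 1997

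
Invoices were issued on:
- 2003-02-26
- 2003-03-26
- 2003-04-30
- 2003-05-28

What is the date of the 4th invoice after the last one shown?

2003-09-24

Every date is a Wednesday; gaps 28, 35, 28 days.
Each is the last Wednesday of its month (at least one falls on the 29th or later, ruling out '4th Wednesday').
Last Wednesday of June 2003: 2003-06-25.
July 2003 ends with Wednesday 2003-07-30.
Last Wednesday of August 2003: 2003-08-27.
September 2003 ends with Wednesday 2003-09-24.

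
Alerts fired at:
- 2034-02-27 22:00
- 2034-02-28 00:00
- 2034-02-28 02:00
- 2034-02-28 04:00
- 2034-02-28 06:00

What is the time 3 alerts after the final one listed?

The interval is a steady 2 hours (2, 2, 2, 2).
2034-02-28 06:00 + 2 h = 2034-02-28 08:00.
2034-02-28 08:00 + 2 h = 2034-02-28 10:00.
2034-02-28 10:00 + 2 h = 2034-02-28 12:00.

2034-02-28 12:00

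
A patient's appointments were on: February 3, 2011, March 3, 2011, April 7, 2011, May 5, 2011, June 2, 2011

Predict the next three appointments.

All dates are Thursdays, 28, 35, 28, 28 days apart.
Specifically, the 1st Thursday of each month.
1st Thursday of July 2011: July 7, 2011.
1st Thursday of August 2011: August 4, 2011.
September 2011 — 1st Thursday is September 1, 2011.

July 7, 2011; August 4, 2011; September 1, 2011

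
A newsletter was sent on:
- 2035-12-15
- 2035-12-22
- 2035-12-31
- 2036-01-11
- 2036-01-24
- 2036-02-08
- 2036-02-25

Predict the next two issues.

Intervals are 7, 9, 11, 13, 15, 17 days — an arithmetic progression with common difference 2.
Next gap: 19 days. 2036-02-25 + 19 days = 2036-03-15.
Next gap: 21 days. 2036-03-15 + 21 days = 2036-04-05.

2036-03-15, 2036-04-05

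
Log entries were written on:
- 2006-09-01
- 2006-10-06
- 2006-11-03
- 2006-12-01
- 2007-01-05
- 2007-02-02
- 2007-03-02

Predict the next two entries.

2007-04-06, 2007-05-04

Gaps: 35, 28, 28, 35, 28, 28 days — a mix of 28 and 35. Every date is a Friday.
Each is the 1st Friday of its month.
April 2007 — 1st Friday is 2007-04-06.
1st Friday of May 2007: 2007-05-04.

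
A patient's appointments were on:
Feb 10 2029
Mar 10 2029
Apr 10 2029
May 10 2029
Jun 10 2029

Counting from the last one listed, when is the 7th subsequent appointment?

The day-of-month is always 10 (28, 31, 30, 31 days between events).
So this recurs on the 10th of each month.
July 2029: Jul 10 2029.
Next: August 2029 → Aug 10 2029.
Next: September 2029 → Sep 10 2029.
Next: October 2029 → Oct 10 2029.
Next: November 2029 → Nov 10 2029.
Next: December 2029 → Dec 10 2029.
Next: January 2030 → Jan 10 2030.

Jan 10 2030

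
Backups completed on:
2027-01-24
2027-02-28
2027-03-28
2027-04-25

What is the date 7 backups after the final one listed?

2027-11-28

All dates are Sundays, 35, 28, 28 days apart.
Specifically, the 4th Sunday of each month.
4th Sunday of May 2027: 2027-05-23.
June 2027 — 4th Sunday is 2027-06-27.
4th Sunday of July 2027: 2027-07-25.
August 2027 — 4th Sunday is 2027-08-22.
4th Sunday of September 2027: 2027-09-26.
October 2027 — 4th Sunday is 2027-10-24.
4th Sunday of November 2027: 2027-11-28.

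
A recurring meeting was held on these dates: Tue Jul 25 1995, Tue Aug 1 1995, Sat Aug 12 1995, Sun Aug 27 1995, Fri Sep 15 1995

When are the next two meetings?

Sun Oct 8 1995, Sat Nov 4 1995

The spacing grows by 4 each time: 7, 11, 15, 19 days.
Next gap: 23 days. Fri Sep 15 1995 + 23 days = Sun Oct 8 1995.
Next gap: 27 days. Sun Oct 8 1995 + 27 days = Sat Nov 4 1995.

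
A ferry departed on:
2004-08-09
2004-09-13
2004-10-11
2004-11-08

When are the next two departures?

Gaps: 35, 28, 28 days — a mix of 28 and 35. Every date is a Monday.
Each is the 2nd Monday of its month.
2nd Monday of December 2004: 2004-12-13.
2nd Monday of January 2005: 2005-01-10.

2004-12-13, 2005-01-10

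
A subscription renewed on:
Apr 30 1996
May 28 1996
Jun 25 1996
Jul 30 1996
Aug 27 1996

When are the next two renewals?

Every date is a Tuesday; gaps 28, 28, 35, 28 days.
Each is the last Tuesday of its month (at least one falls on the 29th or later, ruling out '4th Tuesday').
Last Tuesday of September 1996: Sep 24 1996.
October 1996 ends with Tuesday Oct 29 1996.

Sep 24 1996, Oct 29 1996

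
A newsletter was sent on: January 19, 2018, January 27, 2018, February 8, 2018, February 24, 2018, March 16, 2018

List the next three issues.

The spacing grows by 4 each time: 8, 12, 16, 20 days.
Next gap: 24 days. March 16, 2018 + 24 days = April 9, 2018.
Next gap: 28 days. April 9, 2018 + 28 days = May 7, 2018.
Next gap: 32 days. May 7, 2018 + 32 days = June 8, 2018.

April 9, 2018; May 7, 2018; June 8, 2018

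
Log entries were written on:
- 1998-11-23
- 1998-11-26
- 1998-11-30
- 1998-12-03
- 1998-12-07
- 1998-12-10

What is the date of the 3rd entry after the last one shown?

The gap pattern 3, 4, 3, 4, 3 repeats every 2 events.
These are the Mondays and Thursdays of each week.
Next Monday: 1998-12-14.
The following Thursday is 1998-12-17.
The following Monday is 1998-12-21.

1998-12-21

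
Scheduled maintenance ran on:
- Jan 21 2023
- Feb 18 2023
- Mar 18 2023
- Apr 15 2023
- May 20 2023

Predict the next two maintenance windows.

All dates are Saturdays, 28, 28, 28, 35 days apart.
Specifically, the 3rd Saturday of each month.
3rd Saturday of June 2023: Jun 17 2023.
July 2023 — 3rd Saturday is Jul 15 2023.

Jun 17 2023, Jul 15 2023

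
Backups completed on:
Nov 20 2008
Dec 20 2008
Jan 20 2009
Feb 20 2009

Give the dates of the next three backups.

Gaps: 30, 31, 31 days — not constant. Every event is on the 20th of the month.
Pattern: the 20th of each month.
Next: March 2009 → Mar 20 2009.
April 2009: Apr 20 2009.
May 2009: May 20 2009.

Mar 20 2009, Apr 20 2009, May 20 2009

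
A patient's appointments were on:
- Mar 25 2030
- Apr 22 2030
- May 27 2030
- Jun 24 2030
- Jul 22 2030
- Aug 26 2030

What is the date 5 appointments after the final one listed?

Jan 27 2031

All dates are Mondays, 28, 35, 28, 28, 35 days apart.
Specifically, the 4th Monday of each month.
September 2030 — 4th Monday is Sep 23 2030.
4th Monday of October 2030: Oct 28 2030.
November 2030 — 4th Monday is Nov 25 2030.
4th Monday of December 2030: Dec 23 2030.
4th Monday of January 2031: Jan 27 2031.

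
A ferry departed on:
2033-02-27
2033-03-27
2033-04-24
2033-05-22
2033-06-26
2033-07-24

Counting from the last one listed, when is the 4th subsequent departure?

2033-11-27

All dates are Sundays, 28, 28, 28, 35, 28 days apart.
Specifically, the 4th Sunday of each month.
August 2033 — 4th Sunday is 2033-08-28.
September 2033 — 4th Sunday is 2033-09-25.
October 2033 — 4th Sunday is 2033-10-23.
4th Sunday of November 2033: 2033-11-27.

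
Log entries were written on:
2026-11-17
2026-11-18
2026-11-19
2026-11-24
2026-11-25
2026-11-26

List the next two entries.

2026-12-01, 2026-12-02

The gap pattern 1, 1, 5, 1, 1 repeats every 3 events.
These are the Tuesdays, Wednesdays and Thursdays of each week.
The following Tuesday is 2026-12-01.
Next Wednesday: 2026-12-02.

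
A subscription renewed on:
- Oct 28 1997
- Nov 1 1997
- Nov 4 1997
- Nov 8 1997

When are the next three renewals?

The gap pattern 4, 3, 4 repeats every 2 events.
These are the Tuesdays and Saturdays of each week.
Next Tuesday: Nov 11 1997.
The following Saturday is Nov 15 1997.
The following Tuesday is Nov 18 1997.

Nov 11 1997, Nov 15 1997, Nov 18 1997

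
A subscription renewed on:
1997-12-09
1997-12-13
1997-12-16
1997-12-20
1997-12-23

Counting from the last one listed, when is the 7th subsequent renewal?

1998-01-17

Gaps: 4, 3, 4, 3 days — not constant, but cyclic with period 2.
The events fall on every Tuesday and Saturday.
The following Saturday is 1997-12-27.
Next Tuesday: 1997-12-30.
Next Saturday: 1998-01-03.
Next Tuesday: 1998-01-06.
Next Saturday: 1998-01-10.
The following Tuesday is 1998-01-13.
Next Saturday: 1998-01-17.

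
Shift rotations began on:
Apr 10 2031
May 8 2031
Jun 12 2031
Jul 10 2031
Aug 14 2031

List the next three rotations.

All dates are Thursdays, 28, 35, 28, 35 days apart.
Specifically, the 2nd Thursday of each month.
2nd Thursday of September 2031: Sep 11 2031.
2nd Thursday of October 2031: Oct 9 2031.
November 2031 — 2nd Thursday is Nov 13 2031.

Sep 11 2031, Oct 9 2031, Nov 13 2031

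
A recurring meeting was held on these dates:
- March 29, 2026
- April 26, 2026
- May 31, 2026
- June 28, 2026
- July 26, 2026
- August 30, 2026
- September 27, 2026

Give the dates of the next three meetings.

October 25, 2026; November 29, 2026; December 27, 2026

These are Sundays with 28, 35, 28, 28, 35, 28-day gaps.
Each is the final Sunday of its month — March 29, 2026 is past the 28th, so '4th Sunday' doesn't fit.
Last Sunday of October 2026: October 25, 2026.
Last Sunday of November 2026: November 29, 2026.
December 2026 ends with Sunday December 27, 2026.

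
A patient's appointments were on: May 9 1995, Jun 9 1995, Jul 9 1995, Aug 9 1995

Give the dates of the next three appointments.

Sep 9 1995, Oct 9 1995, Nov 9 1995

The day-of-month is always 9 (31, 30, 31 days between events).
So this recurs on the 9th of each month.
Next: September 1995 → Sep 9 1995.
October 1995: Oct 9 1995.
November 1995: Nov 9 1995.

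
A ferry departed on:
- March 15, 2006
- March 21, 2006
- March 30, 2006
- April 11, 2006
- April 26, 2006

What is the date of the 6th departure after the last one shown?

September 26, 2006

The spacing grows by 3 each time: 6, 9, 12, 15 days.
Next gap: 18 days. April 26, 2006 + 18 days = May 14, 2006.
Next gap: 21 days. May 14, 2006 + 21 days = June 4, 2006.
Next gap: 24 days. June 4, 2006 + 24 days = June 28, 2006.
Next gap: 27 days. June 28, 2006 + 27 days = July 25, 2006.
Next gap: 30 days. July 25, 2006 + 30 days = August 24, 2006.
Next gap: 33 days. August 24, 2006 + 33 days = September 26, 2006.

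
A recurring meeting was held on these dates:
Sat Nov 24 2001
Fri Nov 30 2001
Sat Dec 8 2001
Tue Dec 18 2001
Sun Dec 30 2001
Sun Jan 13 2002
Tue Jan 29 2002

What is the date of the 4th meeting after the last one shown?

Gaps: 6, 8, 10, 12, 14, 16 days — each gap is 2 larger than the previous one.
Next gap: 18 days. Tue Jan 29 2002 + 18 days = Sat Feb 16 2002.
Next gap: 20 days. Sat Feb 16 2002 + 20 days = Fri Mar 8 2002.
Next gap: 22 days. Fri Mar 8 2002 + 22 days = Sat Mar 30 2002.
Next gap: 24 days. Sat Mar 30 2002 + 24 days = Tue Apr 23 2002.

Tue Apr 23 2002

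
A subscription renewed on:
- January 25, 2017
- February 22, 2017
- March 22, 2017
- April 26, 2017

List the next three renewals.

All dates are Wednesdays, 28, 28, 35 days apart.
Specifically, the 4th Wednesday of each month.
May 2017 — 4th Wednesday is May 24, 2017.
4th Wednesday of June 2017: June 28, 2017.
July 2017 — 4th Wednesday is July 26, 2017.

May 24, 2017; June 28, 2017; July 26, 2017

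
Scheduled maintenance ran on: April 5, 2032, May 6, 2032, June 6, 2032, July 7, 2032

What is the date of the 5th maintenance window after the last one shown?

Gaps between consecutive events: 31, 31, 31 days — a constant 31-day interval.
July 7, 2032 + 31 days = August 7, 2032.
August 7, 2032 + 31 days = September 7, 2032.
September 7, 2032 + 31 days = October 8, 2032.
October 8, 2032 + 31 days = November 8, 2032.
November 8, 2032 + 31 days = December 9, 2032.

December 9, 2032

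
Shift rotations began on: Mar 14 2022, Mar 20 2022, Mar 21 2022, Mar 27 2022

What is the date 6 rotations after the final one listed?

Apr 17 2022

The gap pattern 6, 1, 6 repeats every 2 events.
These are the Mondays and Sundays of each week.
The following Monday is Mar 28 2022.
Next Sunday: Apr 3 2022.
The following Monday is Apr 4 2022.
Next Sunday: Apr 10 2022.
Next Monday: Apr 11 2022.
Next Sunday: Apr 17 2022.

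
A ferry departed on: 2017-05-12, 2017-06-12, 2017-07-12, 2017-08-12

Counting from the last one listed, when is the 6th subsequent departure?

2018-02-12

Each date is the 12th; the gaps (31, 30, 31) track the month lengths.
The rule is the 12th of each month.
September 2017: 2017-09-12.
October 2017: 2017-10-12.
Next: November 2017 → 2017-11-12.
December 2017: 2017-12-12.
January 2018: 2018-01-12.
February 2018: 2018-02-12.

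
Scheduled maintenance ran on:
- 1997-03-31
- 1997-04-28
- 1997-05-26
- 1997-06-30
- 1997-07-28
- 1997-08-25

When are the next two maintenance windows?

1997-09-29, 1997-10-27

These are Mondays with 28, 28, 35, 28, 28-day gaps.
Each is the final Monday of its month — 1997-03-31 is past the 28th, so '4th Monday' doesn't fit.
September 1997 ends with Monday 1997-09-29.
Last Monday of October 1997: 1997-10-27.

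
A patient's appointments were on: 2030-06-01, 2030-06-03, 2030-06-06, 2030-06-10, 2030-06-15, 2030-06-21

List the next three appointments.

Intervals are 2, 3, 4, 5, 6 days — an arithmetic progression with common difference 1.
Next gap: 7 days. 2030-06-21 + 7 days = 2030-06-28.
Next gap: 8 days. 2030-06-28 + 8 days = 2030-07-06.
Next gap: 9 days. 2030-07-06 + 9 days = 2030-07-15.

2030-06-28, 2030-07-06, 2030-07-15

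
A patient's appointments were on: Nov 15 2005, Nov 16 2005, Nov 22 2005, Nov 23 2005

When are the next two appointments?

Every event lands on a Tuesday or Wednesday (gaps cycle 1, 6, 1).
So the schedule is: every Tuesday and Wednesday.
Next Tuesday: Nov 29 2005.
Next Wednesday: Nov 30 2005.

Nov 29 2005, Nov 30 2005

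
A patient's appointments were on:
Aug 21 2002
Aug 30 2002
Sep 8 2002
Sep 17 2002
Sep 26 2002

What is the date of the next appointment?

Oct 5 2002

Every event comes 9 days after the last (9, 9, 9, 9).
Sep 26 2002 + 9 days = Oct 5 2002.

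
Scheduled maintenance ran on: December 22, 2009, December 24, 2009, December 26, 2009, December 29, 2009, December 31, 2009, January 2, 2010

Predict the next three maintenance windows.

January 5, 2010; January 7, 2010; January 9, 2010

The gap pattern 2, 2, 3, 2, 2 repeats every 3 events.
These are the Tuesdays, Thursdays and Saturdays of each week.
Next Tuesday: January 5, 2010.
The following Thursday is January 7, 2010.
The following Saturday is January 9, 2010.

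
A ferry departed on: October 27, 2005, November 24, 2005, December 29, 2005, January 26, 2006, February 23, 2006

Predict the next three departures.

March 30, 2006; April 27, 2006; May 25, 2006

These are Thursdays with 28, 35, 28, 28-day gaps.
Each is the final Thursday of its month — December 29, 2005 is past the 28th, so '4th Thursday' doesn't fit.
Last Thursday of March 2006: March 30, 2006.
Last Thursday of April 2006: April 27, 2006.
Last Thursday of May 2006: May 25, 2006.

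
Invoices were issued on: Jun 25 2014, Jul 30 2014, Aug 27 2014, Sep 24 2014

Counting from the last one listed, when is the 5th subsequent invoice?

All Wednesdays; the gaps (35, 28, 28) vary with month length.
This is the last Wednesday of each month.
October 2014 ends with Wednesday Oct 29 2014.
Last Wednesday of November 2014: Nov 26 2014.
December 2014 ends with Wednesday Dec 31 2014.
Last Wednesday of January 2015: Jan 28 2015.
Last Wednesday of February 2015: Feb 25 2015.

Feb 25 2015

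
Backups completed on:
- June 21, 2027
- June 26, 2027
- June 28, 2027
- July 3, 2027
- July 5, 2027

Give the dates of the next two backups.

Every event lands on a Monday or Saturday (gaps cycle 5, 2, 5, 2).
So the schedule is: every Monday and Saturday.
Next Saturday: July 10, 2027.
Next Monday: July 12, 2027.

July 10, 2027; July 12, 2027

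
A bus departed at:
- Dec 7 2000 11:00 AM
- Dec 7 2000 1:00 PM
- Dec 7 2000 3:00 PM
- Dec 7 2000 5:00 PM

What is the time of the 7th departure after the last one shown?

Spacing: 2, 2, 2 h — constant 2 h.
Dec 7 2000 5:00 PM + 2 h = Dec 7 2000 7:00 PM.
Dec 7 2000 7:00 PM + 2 h = Dec 7 2000 9:00 PM.
Dec 7 2000 9:00 PM + 2 h = Dec 7 2000 11:00 PM.
Dec 7 2000 11:00 PM + 2 h = Dec 8 2000 1:00 AM.
Dec 8 2000 1:00 AM + 2 h = Dec 8 2000 3:00 AM.
Dec 8 2000 3:00 AM + 2 h = Dec 8 2000 5:00 AM.
Dec 8 2000 5:00 AM + 2 h = Dec 8 2000 7:00 AM.

Dec 8 2000 7:00 AM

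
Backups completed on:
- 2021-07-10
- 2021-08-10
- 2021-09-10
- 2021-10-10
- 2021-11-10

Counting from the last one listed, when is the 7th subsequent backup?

2022-06-10

The day-of-month is always 10 (31, 31, 30, 31 days between events).
So this recurs on the 10th of each month.
Next: December 2021 → 2021-12-10.
Next: January 2022 → 2022-01-10.
Next: February 2022 → 2022-02-10.
Next: March 2022 → 2022-03-10.
Next: April 2022 → 2022-04-10.
May 2022: 2022-05-10.
June 2022: 2022-06-10.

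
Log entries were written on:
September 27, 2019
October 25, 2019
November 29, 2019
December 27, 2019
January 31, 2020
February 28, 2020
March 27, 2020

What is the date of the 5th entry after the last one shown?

August 28, 2020

All Fridays; the gaps (28, 35, 28, 35, 28, 28) vary with month length.
This is the last Friday of each month.
April 2020 ends with Friday April 24, 2020.
May 2020 ends with Friday May 29, 2020.
Last Friday of June 2020: June 26, 2020.
July 2020 ends with Friday July 31, 2020.
Last Friday of August 2020: August 28, 2020.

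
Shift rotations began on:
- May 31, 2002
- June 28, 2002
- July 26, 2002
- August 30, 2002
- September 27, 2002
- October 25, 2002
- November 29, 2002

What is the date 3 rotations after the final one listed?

February 28, 2003

These are Fridays with 28, 28, 35, 28, 28, 35-day gaps.
Each is the final Friday of its month — May 31, 2002 is past the 28th, so '4th Friday' doesn't fit.
December 2002 ends with Friday December 27, 2002.
Last Friday of January 2003: January 31, 2003.
Last Friday of February 2003: February 28, 2003.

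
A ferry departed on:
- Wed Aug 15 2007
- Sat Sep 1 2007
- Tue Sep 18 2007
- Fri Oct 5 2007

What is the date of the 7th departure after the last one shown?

Fri Feb 1 2008

The spacing is 17, 17, 17 days — always 17 days.
Fri Oct 5 2007 + 17 days = Mon Oct 22 2007.
Mon Oct 22 2007 + 17 days = Thu Nov 8 2007.
Thu Nov 8 2007 + 17 days = Sun Nov 25 2007.
Sun Nov 25 2007 + 17 days = Wed Dec 12 2007.
Wed Dec 12 2007 + 17 days = Sat Dec 29 2007.
Sat Dec 29 2007 + 17 days = Tue Jan 15 2008.
Tue Jan 15 2008 + 17 days = Fri Feb 1 2008.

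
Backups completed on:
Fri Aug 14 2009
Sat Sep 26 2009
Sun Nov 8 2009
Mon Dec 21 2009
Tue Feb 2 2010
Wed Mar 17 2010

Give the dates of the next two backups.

Thu Apr 29 2010, Fri Jun 11 2010

Every event comes 43 days after the last (43, 43, 43, 43, 43).
Wed Mar 17 2010 + 43 days = Thu Apr 29 2010.
Thu Apr 29 2010 + 43 days = Fri Jun 11 2010.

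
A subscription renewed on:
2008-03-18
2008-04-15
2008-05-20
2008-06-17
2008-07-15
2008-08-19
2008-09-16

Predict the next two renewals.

2008-10-21, 2008-11-18

Gaps: 28, 35, 28, 28, 35, 28 days — a mix of 28 and 35. Every date is a Tuesday.
Each is the 3rd Tuesday of its month.
October 2008 — 3rd Tuesday is 2008-10-21.
November 2008 — 3rd Tuesday is 2008-11-18.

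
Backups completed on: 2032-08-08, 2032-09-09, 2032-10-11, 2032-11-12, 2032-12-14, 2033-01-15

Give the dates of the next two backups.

2033-02-16, 2033-03-20

Every event comes 32 days after the last (32, 32, 32, 32, 32).
2033-01-15 + 32 days = 2033-02-16.
2033-02-16 + 32 days = 2033-03-20.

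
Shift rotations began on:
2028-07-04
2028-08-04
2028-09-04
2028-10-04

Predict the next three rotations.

2028-11-04, 2028-12-04, 2029-01-04

The day-of-month is always 4 (31, 31, 30 days between events).
So this recurs on the 4th of each month.
Next: November 2028 → 2028-11-04.
Next: December 2028 → 2028-12-04.
Next: January 2029 → 2029-01-04.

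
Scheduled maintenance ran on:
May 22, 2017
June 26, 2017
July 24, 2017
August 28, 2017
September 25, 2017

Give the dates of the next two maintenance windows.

These are Mondays at 28- or 35-day spacing (35, 28, 35, 28).
The pattern: 4th Monday of the month.
October 2017 — 4th Monday is October 23, 2017.
November 2017 — 4th Monday is November 27, 2017.

October 23, 2017; November 27, 2017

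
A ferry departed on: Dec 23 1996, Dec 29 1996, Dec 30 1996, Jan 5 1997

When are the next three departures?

The gap pattern 6, 1, 6 repeats every 2 events.
These are the Mondays and Sundays of each week.
The following Monday is Jan 6 1997.
Next Sunday: Jan 12 1997.
The following Monday is Jan 13 1997.

Jan 6 1997, Jan 12 1997, Jan 13 1997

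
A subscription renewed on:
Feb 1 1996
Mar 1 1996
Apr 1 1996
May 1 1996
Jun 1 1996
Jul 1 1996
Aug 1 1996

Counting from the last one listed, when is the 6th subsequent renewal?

Feb 1 1997

Each date is the 1st; the gaps (29, 31, 30, 31, 30, 31) track the month lengths.
The rule is the 1st of each month.
Next: September 1996 → Sep 1 1996.
October 1996: Oct 1 1996.
November 1996: Nov 1 1996.
December 1996: Dec 1 1996.
January 1997: Jan 1 1997.
Next: February 1997 → Feb 1 1997.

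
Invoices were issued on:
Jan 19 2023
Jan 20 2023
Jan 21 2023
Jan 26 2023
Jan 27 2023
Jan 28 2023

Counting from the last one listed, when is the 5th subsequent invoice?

Gaps: 1, 1, 5, 1, 1 days — not constant, but cyclic with period 3.
The events fall on every Thursday, Friday and Saturday.
Next Thursday: Feb 2 2023.
Next Friday: Feb 3 2023.
The following Saturday is Feb 4 2023.
The following Thursday is Feb 9 2023.
The following Friday is Feb 10 2023.

Feb 10 2023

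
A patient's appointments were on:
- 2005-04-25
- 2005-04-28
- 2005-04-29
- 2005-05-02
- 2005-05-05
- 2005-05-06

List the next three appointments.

The gap pattern 3, 1, 3, 3, 1 repeats every 3 events.
These are the Mondays, Thursdays and Fridays of each week.
Next Monday: 2005-05-09.
Next Thursday: 2005-05-12.
The following Friday is 2005-05-13.

2005-05-09, 2005-05-12, 2005-05-13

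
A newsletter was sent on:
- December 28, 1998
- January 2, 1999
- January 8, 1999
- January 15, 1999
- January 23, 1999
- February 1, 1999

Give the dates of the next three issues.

February 11, 1999; February 22, 1999; March 6, 1999

Gaps: 5, 6, 7, 8, 9 days — each gap is 1 larger than the previous one.
Next gap: 10 days. February 1, 1999 + 10 days = February 11, 1999.
Next gap: 11 days. February 11, 1999 + 11 days = February 22, 1999.
Next gap: 12 days. February 22, 1999 + 12 days = March 6, 1999.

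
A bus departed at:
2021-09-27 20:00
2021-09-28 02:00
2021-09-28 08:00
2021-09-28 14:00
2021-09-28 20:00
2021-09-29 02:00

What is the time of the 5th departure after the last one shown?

2021-09-30 08:00

The interval is a steady 6 hours (6, 6, 6, 6, 6).
2021-09-29 02:00 + 6 h = 2021-09-29 08:00.
2021-09-29 08:00 + 6 h = 2021-09-29 14:00.
2021-09-29 14:00 + 6 h = 2021-09-29 20:00.
2021-09-29 20:00 + 6 h = 2021-09-30 02:00.
2021-09-30 02:00 + 6 h = 2021-09-30 08:00.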